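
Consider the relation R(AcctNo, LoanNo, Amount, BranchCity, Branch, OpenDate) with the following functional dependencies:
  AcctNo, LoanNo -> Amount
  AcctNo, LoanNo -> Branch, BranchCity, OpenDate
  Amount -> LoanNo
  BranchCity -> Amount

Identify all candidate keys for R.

{AcctNo, Amount}, {AcctNo, BranchCity}, {AcctNo, LoanNo}

{AcctNo} never appears on the right of any FD, so every key must include it.
{AcctNo, Amount}⁺ = {AcctNo, Amount, Branch, BranchCity, LoanNo, OpenDate}, which is every attribute, so {AcctNo, Amount} is a candidate key.
{AcctNo, BranchCity}⁺ = {AcctNo, Amount, Branch, BranchCity, LoanNo, OpenDate}, which is every attribute, so {AcctNo, BranchCity} is a candidate key.
{AcctNo, LoanNo}⁺ = {AcctNo, Amount, Branch, BranchCity, LoanNo, OpenDate}, which is every attribute, so {AcctNo, LoanNo} is a candidate key.
Any other superkey properly contains one of these, so there are no further candidate keys.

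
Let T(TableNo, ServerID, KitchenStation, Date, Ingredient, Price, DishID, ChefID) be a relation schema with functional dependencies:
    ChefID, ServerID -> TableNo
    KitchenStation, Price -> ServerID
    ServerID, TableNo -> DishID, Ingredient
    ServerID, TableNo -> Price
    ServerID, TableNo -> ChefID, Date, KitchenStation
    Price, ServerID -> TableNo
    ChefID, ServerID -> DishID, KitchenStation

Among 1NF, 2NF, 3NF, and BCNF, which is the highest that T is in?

Candidate keys: {ChefID, ServerID}, {KitchenStation, Price}, {Price, ServerID}, {ServerID, TableNo}. Prime attributes: {ChefID, KitchenStation, Price, ServerID, TableNo}.
Every FD has a superkey on the left, so the relation is in BCNF.

BCNF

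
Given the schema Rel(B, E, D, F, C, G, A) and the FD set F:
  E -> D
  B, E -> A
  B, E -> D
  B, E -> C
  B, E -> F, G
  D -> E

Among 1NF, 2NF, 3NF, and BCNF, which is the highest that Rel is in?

3NF

Candidate keys: {B, D}, {B, E}. Prime attributes: {B, D, E}.
E -> D: {E}⁺ = {D, E}, which is not all of the attributes, so the left side is not a superkey — BCNF is violated.
But every attribute on its right side ({D}) is prime, and the same holds for every other non-superkey FD, so 3NF still holds.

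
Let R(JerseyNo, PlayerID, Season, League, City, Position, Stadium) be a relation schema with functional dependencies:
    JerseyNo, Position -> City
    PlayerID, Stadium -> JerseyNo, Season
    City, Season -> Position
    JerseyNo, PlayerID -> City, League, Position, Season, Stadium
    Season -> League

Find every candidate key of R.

{JerseyNo, PlayerID}, {PlayerID, Stadium}

Attributes never on any right-hand side: {PlayerID} — every candidate key must contain it.
{JerseyNo, PlayerID}⁺ = {City, JerseyNo, League, PlayerID, Position, Season, Stadium} — all of the relation — so {JerseyNo, PlayerID} is a candidate key.
{PlayerID, Stadium}⁺ = {City, JerseyNo, League, PlayerID, Position, Season, Stadium} — all of the relation — so {PlayerID, Stadium} is a candidate key.
Any other superkey properly contains one of these, so there are no further candidate keys.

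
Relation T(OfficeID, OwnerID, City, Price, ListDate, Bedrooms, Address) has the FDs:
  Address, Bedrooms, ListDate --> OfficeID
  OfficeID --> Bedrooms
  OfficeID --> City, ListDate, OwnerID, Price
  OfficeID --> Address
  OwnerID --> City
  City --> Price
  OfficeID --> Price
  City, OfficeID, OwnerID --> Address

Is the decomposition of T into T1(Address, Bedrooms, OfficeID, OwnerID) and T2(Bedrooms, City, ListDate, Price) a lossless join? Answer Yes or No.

No

T1 ∩ T2 = {Bedrooms}; its closure under F is {Bedrooms}.
T1 ⊄ {Bedrooms} and T2 ⊄ {Bedrooms}, so the split is lossy.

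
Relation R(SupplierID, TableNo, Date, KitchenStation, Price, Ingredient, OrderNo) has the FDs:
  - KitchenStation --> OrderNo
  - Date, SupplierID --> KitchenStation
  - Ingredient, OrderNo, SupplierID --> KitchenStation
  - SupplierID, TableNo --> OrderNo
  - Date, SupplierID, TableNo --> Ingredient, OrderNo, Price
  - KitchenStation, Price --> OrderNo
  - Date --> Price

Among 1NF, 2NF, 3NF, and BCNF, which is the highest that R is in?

1NF

Candidate key: {Date, SupplierID, TableNo}. Prime attributes: {Date, SupplierID, TableNo}.
KitchenStation --> OrderNo: {KitchenStation}⁺ = {KitchenStation, OrderNo}, which is not all of the attributes, so the left side is not a superkey — BCNF is violated.
Because {OrderNo} is non-prime and the left side of KitchenStation --> OrderNo is not a superkey, the relation is not in 3NF.
{Date} is a proper subset of the key {Date, SupplierID, TableNo}, and {Date}⁺ contains the non-prime attribute {Price} — a partial dependency, so 2NF is violated.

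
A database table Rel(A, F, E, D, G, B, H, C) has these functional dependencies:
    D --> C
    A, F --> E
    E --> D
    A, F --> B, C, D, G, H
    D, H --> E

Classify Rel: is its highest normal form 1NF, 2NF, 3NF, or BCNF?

2NF

Candidate key: {A, F}. Prime attributes: {A, F}.
For D --> C we have {D}⁺ = {C, D}; {D} is not a superkey, so BCNF fails.
Because {C} is non-prime and the left side of D --> C is not a superkey, the relation is not in 3NF.
Checking every proper subset of each key, none determines a non-prime attribute — 2NF is satisfied.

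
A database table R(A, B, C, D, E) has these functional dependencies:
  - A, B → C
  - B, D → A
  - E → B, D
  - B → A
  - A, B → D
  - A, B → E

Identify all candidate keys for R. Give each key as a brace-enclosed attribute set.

{B}⁺ = {A, B, C, D, E} — all of the relation — so {B} is a candidate key.
{E}⁺ = {A, B, C, D, E} — all of the relation — so {E} is a candidate key.
No proper subset of any of these is a key, and no other minimal superkey exists.

{B}, {E}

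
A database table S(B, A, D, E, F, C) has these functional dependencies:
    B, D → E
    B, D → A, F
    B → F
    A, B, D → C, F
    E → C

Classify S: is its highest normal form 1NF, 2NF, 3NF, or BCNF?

1NF

Candidate key: {B, D}. Prime attributes: {B, D}.
B → F: {B}⁺ = {B, F}, which is not all of the attributes, so the left side is not a superkey — BCNF is violated.
B → F has non-prime {F} on the right and a non-superkey on the left, so 3NF fails.
Since {B} ⊂ {B, D} and {B}⁺ ⊇ {F} with {F} non-prime, there is a partial dependency; 2NF fails.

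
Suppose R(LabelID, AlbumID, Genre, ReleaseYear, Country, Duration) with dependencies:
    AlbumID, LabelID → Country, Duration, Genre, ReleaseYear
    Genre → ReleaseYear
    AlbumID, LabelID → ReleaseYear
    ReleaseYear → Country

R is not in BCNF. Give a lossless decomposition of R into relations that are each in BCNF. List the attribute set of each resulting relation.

{AlbumID, Duration, Genre, LabelID}; {Country, ReleaseYear}; {Genre, ReleaseYear}

Candidate key of the original relation: {AlbumID, LabelID}.
In {AlbumID, Country, Duration, Genre, LabelID, ReleaseYear}, {Genre} is not a superkey ({Genre}⁺ restricted to this set is {Country, Genre, ReleaseYear}), so split on Genre → Country, ReleaseYear into {Country, Genre, ReleaseYear} and {AlbumID, Duration, Genre, LabelID}.
In {Country, Genre, ReleaseYear}, {ReleaseYear} is not a superkey ({ReleaseYear}⁺ restricted to this set is {Country, ReleaseYear}), so split on ReleaseYear → Country into {Country, ReleaseYear} and {Genre, ReleaseYear}.
{Country, ReleaseYear}: every determinant is a superkey — BCNF.
{Genre, ReleaseYear}: every determinant is a superkey — BCNF.
{AlbumID, Duration, Genre, LabelID}: every determinant is a superkey — BCNF.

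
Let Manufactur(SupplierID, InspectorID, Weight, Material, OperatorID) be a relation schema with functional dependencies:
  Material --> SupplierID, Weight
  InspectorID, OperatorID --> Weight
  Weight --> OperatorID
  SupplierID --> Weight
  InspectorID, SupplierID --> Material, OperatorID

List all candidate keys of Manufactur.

{InspectorID, Material}, {InspectorID, SupplierID}

{InspectorID} never appears on the right of any FD, so every key must include it.
Closure of {InspectorID, Material} is {InspectorID, Material, OperatorID, SupplierID, Weight}, the whole schema; {InspectorID, Material} is a candidate key.
Closure of {InspectorID, SupplierID} is {InspectorID, Material, OperatorID, SupplierID, Weight}, the whole schema; {InspectorID, SupplierID} is a candidate key.
These are minimal and exhaustive — every other superkey contains one of them.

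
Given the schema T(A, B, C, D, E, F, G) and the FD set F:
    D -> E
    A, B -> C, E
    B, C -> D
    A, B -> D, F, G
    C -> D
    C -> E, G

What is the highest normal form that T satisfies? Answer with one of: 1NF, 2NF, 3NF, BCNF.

Candidate key: {A, B}. Prime attributes: {A, B}.
For D -> E we have {D}⁺ = {D, E}; {D} is not a superkey, so BCNF fails.
D -> E determines the non-prime attribute {E} from a non-superkey — 3NF is violated.
Checking every proper subset of each key, none determines a non-prime attribute — 2NF is satisfied.

2NF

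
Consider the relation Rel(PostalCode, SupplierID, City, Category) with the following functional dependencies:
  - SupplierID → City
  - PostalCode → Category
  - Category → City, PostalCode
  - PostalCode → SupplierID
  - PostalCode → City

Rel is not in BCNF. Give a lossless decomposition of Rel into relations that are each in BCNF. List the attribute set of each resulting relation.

Candidate keys of the original relation: {Category}, {PostalCode}.
In {Category, City, PostalCode, SupplierID}, {SupplierID} is not a superkey ({SupplierID}⁺ restricted to this set is {City, SupplierID}), so split on SupplierID → City into {City, SupplierID} and {Category, PostalCode, SupplierID}.
{City, SupplierID} has no BCNF violation.
{Category, PostalCode, SupplierID} has no BCNF violation.

{Category, PostalCode, SupplierID}; {City, SupplierID}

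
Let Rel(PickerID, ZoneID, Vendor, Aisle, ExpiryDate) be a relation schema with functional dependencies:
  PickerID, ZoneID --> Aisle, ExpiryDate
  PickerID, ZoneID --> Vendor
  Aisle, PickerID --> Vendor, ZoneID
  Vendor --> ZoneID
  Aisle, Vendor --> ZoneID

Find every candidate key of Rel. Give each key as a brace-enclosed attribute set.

{PickerID} never appears on the right of any FD, so every key must include it.
Closure of {Aisle, PickerID} is {Aisle, ExpiryDate, PickerID, Vendor, ZoneID}, the whole schema; {Aisle, PickerID} is a candidate key.
Closure of {PickerID, Vendor} is {Aisle, ExpiryDate, PickerID, Vendor, ZoneID}, the whole schema; {PickerID, Vendor} is a candidate key.
Closure of {PickerID, ZoneID} is {Aisle, ExpiryDate, PickerID, Vendor, ZoneID}, the whole schema; {PickerID, ZoneID} is a candidate key.
No proper subset of any of these is a key, and no other minimal superkey exists.

{Aisle, PickerID}, {PickerID, Vendor}, {PickerID, ZoneID}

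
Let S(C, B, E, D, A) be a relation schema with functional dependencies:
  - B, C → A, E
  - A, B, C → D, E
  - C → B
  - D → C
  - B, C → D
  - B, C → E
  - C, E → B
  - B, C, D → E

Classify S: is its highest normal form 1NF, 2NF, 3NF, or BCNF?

BCNF

Candidate keys: {C}, {D}. Prime attributes: {C, D}.
Every FD has a superkey on the left, so the relation is in BCNF.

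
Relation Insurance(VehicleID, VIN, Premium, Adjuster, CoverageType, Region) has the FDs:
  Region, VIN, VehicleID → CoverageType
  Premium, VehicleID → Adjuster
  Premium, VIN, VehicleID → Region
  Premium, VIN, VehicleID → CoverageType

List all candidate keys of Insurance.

{Premium, VIN, VehicleID}

Attributes never on any right-hand side: {Premium, VIN, VehicleID} — every candidate key must contain all of them.
{Premium, VIN, VehicleID}⁺ = {Adjuster, CoverageType, Premium, Region, VIN, VehicleID}, which is every attribute, so {Premium, VIN, VehicleID} is a candidate key.
No smaller or unrelated set reaches every attribute, so there are no other keys.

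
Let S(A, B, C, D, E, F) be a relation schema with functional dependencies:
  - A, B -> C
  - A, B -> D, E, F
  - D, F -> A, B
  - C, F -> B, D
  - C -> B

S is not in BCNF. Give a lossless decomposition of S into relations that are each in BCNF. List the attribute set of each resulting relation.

{A, C, D, E, F}; {B, C}

Candidate keys of the original relation: {A, B}, {A, C}, {C, F}, {D, F}.
{A, B, C, D, E, F}: {C} determines {B, C} here but is not a superkey — split on C -> B, giving {B, C} and {A, C, D, E, F}.
{B, C}: every determinant is a superkey — BCNF.
{A, C, D, E, F}: every determinant is a superkey — BCNF.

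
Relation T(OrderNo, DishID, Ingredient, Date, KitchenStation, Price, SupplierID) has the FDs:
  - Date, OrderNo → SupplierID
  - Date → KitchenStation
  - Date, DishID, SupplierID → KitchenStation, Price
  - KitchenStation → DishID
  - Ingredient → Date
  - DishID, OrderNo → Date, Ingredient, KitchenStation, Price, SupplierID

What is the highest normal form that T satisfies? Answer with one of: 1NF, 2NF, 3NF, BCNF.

2NF

Candidate keys: {Date, OrderNo}, {DishID, OrderNo}, {Ingredient, OrderNo}, {KitchenStation, OrderNo}. Prime attributes: {Date, DishID, Ingredient, KitchenStation, OrderNo}.
Date → KitchenStation breaks BCNF: {Date}⁺ = {Date, DishID, KitchenStation}, so {Date} is not a superkey.
Because {Price} is non-prime and the left side of Date, DishID, SupplierID → KitchenStation, Price is not a superkey, the relation is not in 3NF.
No non-prime attribute depends on a proper subset of any candidate key, so 2NF holds.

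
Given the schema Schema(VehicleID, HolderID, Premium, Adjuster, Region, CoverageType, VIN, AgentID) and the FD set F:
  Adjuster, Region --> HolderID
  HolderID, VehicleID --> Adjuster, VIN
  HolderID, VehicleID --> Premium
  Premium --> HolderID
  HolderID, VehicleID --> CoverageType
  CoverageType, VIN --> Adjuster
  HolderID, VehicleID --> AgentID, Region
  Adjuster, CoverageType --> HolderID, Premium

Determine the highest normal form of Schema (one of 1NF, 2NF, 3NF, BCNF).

Candidate keys: {Adjuster, CoverageType, VehicleID}, {Adjuster, Region, VehicleID}, {CoverageType, VIN, VehicleID}, {HolderID, VehicleID}, {Premium, VehicleID}. Prime attributes: {Adjuster, CoverageType, HolderID, Premium, Region, VIN, VehicleID}.
For Adjuster, Region --> HolderID we have {Adjuster, Region}⁺ = {Adjuster, HolderID, Region}; {Adjuster, Region} is not a superkey, so BCNF fails.
Its right-hand attributes {HolderID} are all prime, as are those of every other non-superkey FD — the relation is in 3NF.

3NF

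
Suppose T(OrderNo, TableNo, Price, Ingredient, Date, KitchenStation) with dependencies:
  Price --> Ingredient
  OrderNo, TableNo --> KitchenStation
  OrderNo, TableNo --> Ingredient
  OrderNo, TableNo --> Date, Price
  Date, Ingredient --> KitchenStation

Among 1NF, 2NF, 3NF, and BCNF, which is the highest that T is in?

2NF

Candidate key: {OrderNo, TableNo}. Prime attributes: {OrderNo, TableNo}.
For Price --> Ingredient we have {Price}⁺ = {Ingredient, Price}; {Price} is not a superkey, so BCNF fails.
Because {Ingredient} is non-prime and the left side of Price --> Ingredient is not a superkey, the relation is not in 3NF.
Checking every proper subset of each key, none determines a non-prime attribute — 2NF is satisfied.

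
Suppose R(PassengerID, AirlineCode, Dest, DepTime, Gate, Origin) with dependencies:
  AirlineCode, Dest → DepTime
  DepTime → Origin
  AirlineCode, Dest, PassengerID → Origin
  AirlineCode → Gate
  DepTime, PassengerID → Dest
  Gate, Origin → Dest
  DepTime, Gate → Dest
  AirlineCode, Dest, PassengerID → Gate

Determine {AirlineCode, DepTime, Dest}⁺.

{AirlineCode, DepTime, Dest, Gate, Origin}

Start with {AirlineCode, DepTime, Dest}.
DepTime → Origin applies; add {Origin} → now {AirlineCode, DepTime, Dest, Origin}.
AirlineCode → Gate applies; add {Gate} → now {AirlineCode, DepTime, Dest, Gate, Origin}.
No further FD applies.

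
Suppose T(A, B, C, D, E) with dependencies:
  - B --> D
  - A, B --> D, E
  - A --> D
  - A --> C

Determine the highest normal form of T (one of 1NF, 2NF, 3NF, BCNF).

1NF

Candidate key: {A, B}. Prime attributes: {A, B}.
B --> D: {B}⁺ = {B, D}, which is not all of the attributes, so the left side is not a superkey — BCNF is violated.
B --> D has non-prime {D} on the right and a non-superkey on the left, so 3NF fails.
The proper key subset {A} of {A, B} determines non-prime {C, D}, so the relation is not even in 2NF.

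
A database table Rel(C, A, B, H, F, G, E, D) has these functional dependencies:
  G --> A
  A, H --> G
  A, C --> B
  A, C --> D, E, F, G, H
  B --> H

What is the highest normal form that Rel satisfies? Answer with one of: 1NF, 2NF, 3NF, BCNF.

Candidate keys: {A, C}, {C, G}. Prime attributes: {A, C, G}.
G --> A breaks BCNF: {G}⁺ = {A, G}, so {G} is not a superkey.
B --> H determines the non-prime attribute {H} from a non-superkey — 3NF is violated.
Checking every proper subset of each key, none determines a non-prime attribute — 2NF is satisfied.

2NF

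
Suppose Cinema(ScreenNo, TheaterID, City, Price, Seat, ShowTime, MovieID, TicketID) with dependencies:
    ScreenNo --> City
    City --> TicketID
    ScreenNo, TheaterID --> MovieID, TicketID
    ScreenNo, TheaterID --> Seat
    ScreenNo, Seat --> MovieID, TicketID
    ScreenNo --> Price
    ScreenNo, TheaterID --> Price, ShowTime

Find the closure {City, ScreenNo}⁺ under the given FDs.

Start with {City, ScreenNo}.
City --> TicketID applies; add {TicketID} → now {City, ScreenNo, TicketID}.
ScreenNo --> Price applies; add {Price} → now {City, Price, ScreenNo, TicketID}.
No further FD applies.

{City, Price, ScreenNo, TicketID}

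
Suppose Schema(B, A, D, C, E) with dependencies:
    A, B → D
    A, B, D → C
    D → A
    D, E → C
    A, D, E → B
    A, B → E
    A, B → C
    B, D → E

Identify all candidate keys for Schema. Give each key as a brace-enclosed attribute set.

{A, B}, {B, D}, {D, E}

{A, B}⁺ = {A, B, C, D, E} — all of the relation — so {A, B} is a candidate key.
{B, D}⁺ = {A, B, C, D, E} — all of the relation — so {B, D} is a candidate key.
{D, E}⁺ = {A, B, C, D, E} — all of the relation — so {D, E} is a candidate key.
These are minimal and exhaustive — every other superkey contains one of them.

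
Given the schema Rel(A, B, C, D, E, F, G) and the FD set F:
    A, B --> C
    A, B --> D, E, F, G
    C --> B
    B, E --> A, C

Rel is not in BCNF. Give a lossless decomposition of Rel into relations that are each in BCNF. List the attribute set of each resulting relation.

{A, C, D, E, F, G}; {B, C}

Candidate keys of the original relation: {A, B}, {A, C}, {B, E}, {C, E}.
{A, B, C, D, E, F, G}: {C} determines {B, C} here but is not a superkey — split on C --> B, giving {B, C} and {A, C, D, E, F, G}.
{B, C}: every determinant is a superkey — BCNF.
{A, C, D, E, F, G}: every determinant is a superkey — BCNF.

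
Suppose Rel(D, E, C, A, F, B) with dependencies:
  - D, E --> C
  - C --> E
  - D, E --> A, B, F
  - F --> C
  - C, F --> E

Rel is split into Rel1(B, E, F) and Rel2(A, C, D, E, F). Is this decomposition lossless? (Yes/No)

No

The shared attributes are {E, F} and {E, F}⁺ = {C, E, F}.
Neither Rel1 nor Rel2 is contained in that closure, so the decomposition is lossy.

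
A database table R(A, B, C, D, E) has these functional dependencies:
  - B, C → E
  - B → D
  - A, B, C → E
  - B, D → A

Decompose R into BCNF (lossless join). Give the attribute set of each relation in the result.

{A, B, D}; {B, C, E}

Candidate key of the original relation: {B, C}.
Within {A, B, C, D, E}: {B}⁺ ∩ {A, B, C, D, E} = {A, B, D}, not the whole set, so B → A, D violates BCNF; decompose into {A, B, D} and {B, C, E}.
{A, B, D} has no BCNF violation.
{B, C, E} has no BCNF violation.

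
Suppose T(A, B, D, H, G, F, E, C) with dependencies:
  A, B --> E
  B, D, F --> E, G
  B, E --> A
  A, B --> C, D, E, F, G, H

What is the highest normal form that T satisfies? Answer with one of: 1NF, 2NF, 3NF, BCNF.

BCNF

Candidate keys: {A, B}, {B, D, F}, {B, E}. Prime attributes: {A, B, D, E, F}.
Each dependency's left side is a superkey — BCNF holds.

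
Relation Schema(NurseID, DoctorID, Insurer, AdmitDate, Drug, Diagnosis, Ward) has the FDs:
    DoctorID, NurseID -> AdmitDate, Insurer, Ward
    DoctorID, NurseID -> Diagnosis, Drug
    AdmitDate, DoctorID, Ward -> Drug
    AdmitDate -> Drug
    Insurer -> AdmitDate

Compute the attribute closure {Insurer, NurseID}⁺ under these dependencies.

{AdmitDate, Drug, Insurer, NurseID}

Start with {Insurer, NurseID}.
Insurer -> AdmitDate applies; add {AdmitDate} → now {AdmitDate, Insurer, NurseID}.
AdmitDate -> Drug applies; add {Drug} → now {AdmitDate, Drug, Insurer, NurseID}.
No further FD applies.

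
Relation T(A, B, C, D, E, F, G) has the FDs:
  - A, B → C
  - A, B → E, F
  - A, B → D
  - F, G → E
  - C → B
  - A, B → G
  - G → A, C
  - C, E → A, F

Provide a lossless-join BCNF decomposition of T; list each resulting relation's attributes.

Candidate keys of the original relation: {A, B}, {A, C}, {C, E}, {G}.
Within {A, B, C, D, E, F, G}: {C}⁺ ∩ {A, B, C, D, E, F, G} = {B, C}, not the whole set, so C → B violates BCNF; decompose into {B, C} and {A, C, D, E, F, G}.
{B, C} has no BCNF violation.
{A, C, D, E, F, G} has no BCNF violation.

{A, C, D, E, F, G}; {B, C}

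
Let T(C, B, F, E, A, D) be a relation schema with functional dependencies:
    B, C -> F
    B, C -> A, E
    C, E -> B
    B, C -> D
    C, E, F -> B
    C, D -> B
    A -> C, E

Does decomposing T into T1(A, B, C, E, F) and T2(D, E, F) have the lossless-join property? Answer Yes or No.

No

T1 ∩ T2 = {E, F}; its closure under F is {E, F}.
The closure covers neither T1 nor T2 entirely; the join is not lossless.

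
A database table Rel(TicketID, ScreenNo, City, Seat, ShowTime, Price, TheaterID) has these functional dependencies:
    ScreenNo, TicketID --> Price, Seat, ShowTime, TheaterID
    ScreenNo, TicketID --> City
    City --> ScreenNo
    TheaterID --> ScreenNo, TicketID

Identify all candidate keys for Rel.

{City, TicketID}, {ScreenNo, TicketID}, {TheaterID}

{TheaterID}⁺ = {City, Price, ScreenNo, Seat, ShowTime, TheaterID, TicketID} — all of the relation — so {TheaterID} is a candidate key.
{City, TicketID}⁺ = {City, Price, ScreenNo, Seat, ShowTime, TheaterID, TicketID} — all of the relation — so {City, TicketID} is a candidate key.
{ScreenNo, TicketID}⁺ = {City, Price, ScreenNo, Seat, ShowTime, TheaterID, TicketID} — all of the relation — so {ScreenNo, TicketID} is a candidate key.
These are minimal and exhaustive — every other superkey contains one of them.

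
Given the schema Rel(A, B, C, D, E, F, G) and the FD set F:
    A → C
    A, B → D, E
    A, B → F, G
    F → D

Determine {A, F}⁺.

Start with {A, F}.
A → C applies; add {C} → now {A, C, F}.
F → D applies; add {D} → now {A, C, D, F}.
No further FD applies.

{A, C, D, F}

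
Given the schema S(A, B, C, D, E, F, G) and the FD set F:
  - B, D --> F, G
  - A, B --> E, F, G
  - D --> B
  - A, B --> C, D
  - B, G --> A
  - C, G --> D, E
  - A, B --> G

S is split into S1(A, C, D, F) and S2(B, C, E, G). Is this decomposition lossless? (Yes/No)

Common attributes: {C}; their closure is {C}.
Neither S1 nor S2 is contained in that closure, so the decomposition is lossy.

No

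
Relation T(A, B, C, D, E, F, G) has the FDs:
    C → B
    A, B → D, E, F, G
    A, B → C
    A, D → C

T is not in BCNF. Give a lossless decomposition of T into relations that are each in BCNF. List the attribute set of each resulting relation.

Candidate keys of the original relation: {A, B}, {A, C}, {A, D}.
{A, B, C, D, E, F, G}: {C} determines {B, C} here but is not a superkey — split on C → B, giving {B, C} and {A, C, D, E, F, G}.
{B, C} is in BCNF.
{A, C, D, E, F, G} is in BCNF.

{A, C, D, E, F, G}; {B, C}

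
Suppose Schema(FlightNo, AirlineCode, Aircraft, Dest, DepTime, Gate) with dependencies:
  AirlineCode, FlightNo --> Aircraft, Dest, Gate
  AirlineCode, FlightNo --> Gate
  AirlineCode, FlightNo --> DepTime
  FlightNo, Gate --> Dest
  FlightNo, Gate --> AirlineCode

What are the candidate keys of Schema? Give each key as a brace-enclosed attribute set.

Attributes never on any right-hand side: {FlightNo} — every candidate key must contain it.
{AirlineCode, FlightNo}⁺ = {Aircraft, AirlineCode, DepTime, Dest, FlightNo, Gate} — all of the relation — so {AirlineCode, FlightNo} is a candidate key.
{FlightNo, Gate}⁺ = {Aircraft, AirlineCode, DepTime, Dest, FlightNo, Gate} — all of the relation — so {FlightNo, Gate} is a candidate key.
Any other superkey properly contains one of these, so there are no further candidate keys.

{AirlineCode, FlightNo}, {FlightNo, Gate}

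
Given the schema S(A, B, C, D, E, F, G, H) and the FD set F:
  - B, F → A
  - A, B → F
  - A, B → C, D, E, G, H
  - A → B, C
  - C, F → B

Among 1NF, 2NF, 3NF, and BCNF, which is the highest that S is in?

BCNF

Candidate keys: {A}, {B, F}, {C, F}. Prime attributes: {A, B, C, F}.
The left-hand side of every FD is a superkey, so BCNF is satisfied.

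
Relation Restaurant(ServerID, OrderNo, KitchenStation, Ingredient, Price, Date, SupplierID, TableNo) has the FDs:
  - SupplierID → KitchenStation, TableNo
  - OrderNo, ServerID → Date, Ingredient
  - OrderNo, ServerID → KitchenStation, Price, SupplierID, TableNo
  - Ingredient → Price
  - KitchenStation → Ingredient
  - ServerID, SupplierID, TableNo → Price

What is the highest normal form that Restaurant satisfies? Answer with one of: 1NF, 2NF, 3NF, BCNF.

2NF

Candidate key: {OrderNo, ServerID}. Prime attributes: {OrderNo, ServerID}.
SupplierID → KitchenStation, TableNo breaks BCNF: {SupplierID}⁺ = {Ingredient, KitchenStation, Price, SupplierID, TableNo}, so {SupplierID} is not a superkey.
SupplierID → KitchenStation, TableNo determines the non-prime attributes {KitchenStation, TableNo} from a non-superkey — 3NF is violated.
No proper subset of a key has a non-prime attribute in its closure, so there is no partial dependency; 2NF holds.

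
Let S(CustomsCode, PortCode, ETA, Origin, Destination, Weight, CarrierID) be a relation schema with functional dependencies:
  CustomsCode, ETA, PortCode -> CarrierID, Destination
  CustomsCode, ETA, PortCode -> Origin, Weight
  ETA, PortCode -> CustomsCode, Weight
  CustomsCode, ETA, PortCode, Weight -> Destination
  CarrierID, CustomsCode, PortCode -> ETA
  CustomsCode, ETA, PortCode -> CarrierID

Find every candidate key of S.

No FD produces {PortCode}, so it must be in every candidate key.
{ETA, PortCode} is a candidate key since {ETA, PortCode}⁺ = {CarrierID, CustomsCode, Destination, ETA, Origin, PortCode, Weight} covers every attribute.
{CarrierID, CustomsCode, PortCode} is a candidate key since {CarrierID, CustomsCode, PortCode}⁺ = {CarrierID, CustomsCode, Destination, ETA, Origin, PortCode, Weight} covers every attribute.
These are minimal and exhaustive — every other superkey contains one of them.

{CarrierID, CustomsCode, PortCode}, {ETA, PortCode}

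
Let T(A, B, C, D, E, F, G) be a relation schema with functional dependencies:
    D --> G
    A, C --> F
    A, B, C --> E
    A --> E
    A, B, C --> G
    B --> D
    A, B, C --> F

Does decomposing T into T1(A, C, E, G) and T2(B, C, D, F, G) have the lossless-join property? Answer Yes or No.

T1 ∩ T2 = {C, G}; its closure under F is {C, G}.
Neither T1 nor T2 is contained in that closure, so the decomposition is lossy.

No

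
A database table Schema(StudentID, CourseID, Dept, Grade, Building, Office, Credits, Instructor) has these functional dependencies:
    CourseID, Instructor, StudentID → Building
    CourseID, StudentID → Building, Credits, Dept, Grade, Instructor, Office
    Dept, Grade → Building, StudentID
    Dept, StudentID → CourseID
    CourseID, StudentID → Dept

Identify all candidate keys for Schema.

{CourseID, StudentID}⁺ = {Building, CourseID, Credits, Dept, Grade, Instructor, Office, StudentID}, which is every attribute, so {CourseID, StudentID} is a candidate key.
{Dept, Grade}⁺ = {Building, CourseID, Credits, Dept, Grade, Instructor, Office, StudentID}, which is every attribute, so {Dept, Grade} is a candidate key.
{Dept, StudentID}⁺ = {Building, CourseID, Credits, Dept, Grade, Instructor, Office, StudentID}, which is every attribute, so {Dept, StudentID} is a candidate key.
No proper subset of any of these is a key, and no other minimal superkey exists.

{CourseID, StudentID}, {Dept, Grade}, {Dept, StudentID}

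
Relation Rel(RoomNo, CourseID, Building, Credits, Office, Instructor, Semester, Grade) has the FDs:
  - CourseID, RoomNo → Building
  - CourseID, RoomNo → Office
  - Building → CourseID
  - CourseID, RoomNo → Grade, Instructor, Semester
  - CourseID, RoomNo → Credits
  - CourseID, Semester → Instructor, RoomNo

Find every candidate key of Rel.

{Building, RoomNo} is a candidate key since {Building, RoomNo}⁺ = {Building, CourseID, Credits, Grade, Instructor, Office, RoomNo, Semester} covers every attribute.
{Building, Semester} is a candidate key since {Building, Semester}⁺ = {Building, CourseID, Credits, Grade, Instructor, Office, RoomNo, Semester} covers every attribute.
{CourseID, RoomNo} is a candidate key since {CourseID, RoomNo}⁺ = {Building, CourseID, Credits, Grade, Instructor, Office, RoomNo, Semester} covers every attribute.
{CourseID, Semester} is a candidate key since {CourseID, Semester}⁺ = {Building, CourseID, Credits, Grade, Instructor, Office, RoomNo, Semester} covers every attribute.
No proper subset of any of these is a key, and no other minimal superkey exists.

{Building, RoomNo}, {Building, Semester}, {CourseID, RoomNo}, {CourseID, Semester}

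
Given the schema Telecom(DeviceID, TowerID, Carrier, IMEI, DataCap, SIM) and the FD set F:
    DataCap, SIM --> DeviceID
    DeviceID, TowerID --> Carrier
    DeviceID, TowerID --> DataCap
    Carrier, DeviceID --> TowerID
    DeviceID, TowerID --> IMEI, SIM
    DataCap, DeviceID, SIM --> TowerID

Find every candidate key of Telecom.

Closure of {Carrier, DeviceID} is {Carrier, DataCap, DeviceID, IMEI, SIM, TowerID}, the whole schema; {Carrier, DeviceID} is a candidate key.
Closure of {DataCap, SIM} is {Carrier, DataCap, DeviceID, IMEI, SIM, TowerID}, the whole schema; {DataCap, SIM} is a candidate key.
Closure of {DeviceID, TowerID} is {Carrier, DataCap, DeviceID, IMEI, SIM, TowerID}, the whole schema; {DeviceID, TowerID} is a candidate key.
These are minimal and exhaustive — every other superkey contains one of them.

{Carrier, DeviceID}, {DataCap, SIM}, {DeviceID, TowerID}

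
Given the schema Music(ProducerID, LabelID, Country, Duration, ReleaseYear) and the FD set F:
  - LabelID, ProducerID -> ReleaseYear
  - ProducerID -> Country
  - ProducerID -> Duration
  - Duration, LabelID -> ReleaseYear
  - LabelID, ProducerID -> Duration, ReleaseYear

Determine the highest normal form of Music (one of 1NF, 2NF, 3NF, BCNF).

1NF

Candidate key: {LabelID, ProducerID}. Prime attributes: {LabelID, ProducerID}.
For ProducerID -> Country we have {ProducerID}⁺ = {Country, Duration, ProducerID}; {ProducerID} is not a superkey, so BCNF fails.
ProducerID -> Country determines the non-prime attribute {Country} from a non-superkey — 3NF is violated.
Since {ProducerID} ⊂ {LabelID, ProducerID} and {ProducerID}⁺ ⊇ {Country, Duration} with {Country, Duration} non-prime, there is a partial dependency; 2NF fails.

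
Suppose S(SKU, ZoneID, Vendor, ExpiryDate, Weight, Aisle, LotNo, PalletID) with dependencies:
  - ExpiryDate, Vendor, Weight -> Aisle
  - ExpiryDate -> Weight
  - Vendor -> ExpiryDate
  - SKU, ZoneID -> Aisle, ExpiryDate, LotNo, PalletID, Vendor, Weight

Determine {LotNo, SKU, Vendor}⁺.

Start with {LotNo, SKU, Vendor}.
Vendor -> ExpiryDate applies; add {ExpiryDate} → now {ExpiryDate, LotNo, SKU, Vendor}.
ExpiryDate -> Weight applies; add {Weight} → now {ExpiryDate, LotNo, SKU, Vendor, Weight}.
ExpiryDate, Vendor, Weight -> Aisle applies; add {Aisle} → now {Aisle, ExpiryDate, LotNo, SKU, Vendor, Weight}.
No further FD applies.

{Aisle, ExpiryDate, LotNo, SKU, Vendor, Weight}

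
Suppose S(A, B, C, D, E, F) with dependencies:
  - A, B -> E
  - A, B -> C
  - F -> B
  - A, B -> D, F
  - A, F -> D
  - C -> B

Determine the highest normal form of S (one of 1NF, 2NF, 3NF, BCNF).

3NF

Candidate keys: {A, B}, {A, C}, {A, F}. Prime attributes: {A, B, C, F}.
F -> B breaks BCNF: {F}⁺ = {B, F}, so {F} is not a superkey.
Since {B} ⊆ prime attributes and every other non-superkey FD also has a prime right side, the schema is in 3NF.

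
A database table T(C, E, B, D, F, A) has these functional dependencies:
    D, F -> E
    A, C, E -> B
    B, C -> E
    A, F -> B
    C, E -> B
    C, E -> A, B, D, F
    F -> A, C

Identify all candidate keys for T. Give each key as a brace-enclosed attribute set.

Closure of {F} is {A, B, C, D, E, F}, the whole schema; {F} is a candidate key.
Closure of {B, C} is {A, B, C, D, E, F}, the whole schema; {B, C} is a candidate key.
Closure of {C, E} is {A, B, C, D, E, F}, the whole schema; {C, E} is a candidate key.
Any other superkey properly contains one of these, so there are no further candidate keys.

{B, C}, {C, E}, {F}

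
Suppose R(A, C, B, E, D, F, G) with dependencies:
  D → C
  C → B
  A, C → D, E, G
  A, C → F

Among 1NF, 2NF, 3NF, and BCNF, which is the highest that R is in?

1NF

Candidate keys: {A, C}, {A, D}. Prime attributes: {A, C, D}.
D → C: {D}⁺ = {B, C, D}, which is not all of the attributes, so the left side is not a superkey — BCNF is violated.
C → B has non-prime {B} on the right and a non-superkey on the left, so 3NF fails.
The proper key subset {C} of {A, C} determines non-prime {B}, so the relation is not even in 2NF.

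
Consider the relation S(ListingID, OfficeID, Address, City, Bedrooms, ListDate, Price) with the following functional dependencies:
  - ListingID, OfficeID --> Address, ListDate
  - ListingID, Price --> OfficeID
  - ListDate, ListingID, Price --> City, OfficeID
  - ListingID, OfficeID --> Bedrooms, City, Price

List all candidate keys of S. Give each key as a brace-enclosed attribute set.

{ListingID, OfficeID}, {ListingID, Price}

No FD produces {ListingID}, so it must be in every candidate key.
{ListingID, OfficeID}⁺ = {Address, Bedrooms, City, ListDate, ListingID, OfficeID, Price} — all of the relation — so {ListingID, OfficeID} is a candidate key.
{ListingID, Price}⁺ = {Address, Bedrooms, City, ListDate, ListingID, OfficeID, Price} — all of the relation — so {ListingID, Price} is a candidate key.
Any other superkey properly contains one of these, so there are no further candidate keys.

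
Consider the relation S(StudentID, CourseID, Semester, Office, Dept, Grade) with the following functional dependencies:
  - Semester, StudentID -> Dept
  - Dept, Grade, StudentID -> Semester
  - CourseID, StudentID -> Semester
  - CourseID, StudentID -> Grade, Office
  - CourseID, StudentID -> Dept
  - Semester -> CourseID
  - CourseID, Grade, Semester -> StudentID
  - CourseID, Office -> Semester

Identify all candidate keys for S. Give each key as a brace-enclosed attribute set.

{CourseID, StudentID}⁺ = {CourseID, Dept, Grade, Office, Semester, StudentID} — all of the relation — so {CourseID, StudentID} is a candidate key.
{Grade, Semester}⁺ = {CourseID, Dept, Grade, Office, Semester, StudentID} — all of the relation — so {Grade, Semester} is a candidate key.
{Semester, StudentID}⁺ = {CourseID, Dept, Grade, Office, Semester, StudentID} — all of the relation — so {Semester, StudentID} is a candidate key.
{CourseID, Grade, Office}⁺ = {CourseID, Dept, Grade, Office, Semester, StudentID} — all of the relation — so {CourseID, Grade, Office} is a candidate key.
{Dept, Grade, StudentID}⁺ = {CourseID, Dept, Grade, Office, Semester, StudentID} — all of the relation — so {Dept, Grade, StudentID} is a candidate key.
No proper subset of any of these is a key, and no other minimal superkey exists.

{CourseID, Grade, Office}, {CourseID, StudentID}, {Dept, Grade, StudentID}, {Grade, Semester}, {Semester, StudentID}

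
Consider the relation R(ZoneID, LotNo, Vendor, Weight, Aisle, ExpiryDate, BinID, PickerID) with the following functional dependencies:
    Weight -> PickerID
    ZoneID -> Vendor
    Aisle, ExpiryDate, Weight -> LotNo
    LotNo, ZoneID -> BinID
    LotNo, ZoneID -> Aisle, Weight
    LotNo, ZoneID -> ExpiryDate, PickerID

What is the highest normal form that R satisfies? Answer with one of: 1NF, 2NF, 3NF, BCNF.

1NF

Candidate keys: {Aisle, ExpiryDate, Weight, ZoneID}, {LotNo, ZoneID}. Prime attributes: {Aisle, ExpiryDate, LotNo, Weight, ZoneID}.
Weight -> PickerID breaks BCNF: {Weight}⁺ = {PickerID, Weight}, so {Weight} is not a superkey.
Weight -> PickerID has non-prime {PickerID} on the right and a non-superkey on the left, so 3NF fails.
Since {ZoneID} ⊂ {LotNo, ZoneID} and {ZoneID}⁺ ⊇ {Vendor} with {Vendor} non-prime, there is a partial dependency; 2NF fails.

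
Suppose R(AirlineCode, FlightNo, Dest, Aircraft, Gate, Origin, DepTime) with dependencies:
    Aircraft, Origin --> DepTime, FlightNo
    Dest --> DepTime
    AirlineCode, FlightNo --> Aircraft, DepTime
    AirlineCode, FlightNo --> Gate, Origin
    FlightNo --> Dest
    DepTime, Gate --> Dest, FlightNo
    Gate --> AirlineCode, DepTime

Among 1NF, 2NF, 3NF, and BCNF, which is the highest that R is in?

Candidate keys: {Aircraft, AirlineCode, Origin}, {AirlineCode, FlightNo}, {Gate}. Prime attributes: {Aircraft, AirlineCode, FlightNo, Gate, Origin}.
For Aircraft, Origin --> DepTime, FlightNo we have {Aircraft, Origin}⁺ = {Aircraft, DepTime, Dest, FlightNo, Origin}; {Aircraft, Origin} is not a superkey, so BCNF fails.
Because {DepTime} is non-prime and the left side of Aircraft, Origin --> DepTime, FlightNo is not a superkey, the relation is not in 3NF.
The proper key subset {FlightNo} of {AirlineCode, FlightNo} determines non-prime {DepTime, Dest}, so the relation is not even in 2NF.

1NF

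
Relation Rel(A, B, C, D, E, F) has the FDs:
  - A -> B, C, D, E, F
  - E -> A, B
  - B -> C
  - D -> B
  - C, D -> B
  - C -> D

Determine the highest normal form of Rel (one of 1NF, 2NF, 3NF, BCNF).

Candidate keys: {A}, {E}. Prime attributes: {A, E}.
For B -> C we have {B}⁺ = {B, C, D}; {B} is not a superkey, so BCNF fails.
B -> C determines the non-prime attribute {C} from a non-superkey — 3NF is violated.
Every candidate key is a single attribute, so no partial dependency is possible; 2NF holds.

2NF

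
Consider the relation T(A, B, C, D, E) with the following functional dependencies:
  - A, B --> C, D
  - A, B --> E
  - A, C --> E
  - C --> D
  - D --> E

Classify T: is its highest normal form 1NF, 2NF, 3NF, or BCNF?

2NF

Candidate key: {A, B}. Prime attributes: {A, B}.
A, C --> E breaks BCNF: {A, C}⁺ = {A, C, D, E}, so {A, C} is not a superkey.
A, C --> E determines the non-prime attribute {E} from a non-superkey — 3NF is violated.
No non-prime attribute depends on a proper subset of any candidate key, so 2NF holds.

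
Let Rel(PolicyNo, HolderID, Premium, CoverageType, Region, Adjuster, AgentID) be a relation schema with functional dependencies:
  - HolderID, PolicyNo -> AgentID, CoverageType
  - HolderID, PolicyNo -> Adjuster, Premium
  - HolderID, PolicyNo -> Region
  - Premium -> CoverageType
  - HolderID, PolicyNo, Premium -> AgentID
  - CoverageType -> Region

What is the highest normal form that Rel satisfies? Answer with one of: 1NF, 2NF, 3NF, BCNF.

2NF

Candidate key: {HolderID, PolicyNo}. Prime attributes: {HolderID, PolicyNo}.
Premium -> CoverageType: {Premium}⁺ = {CoverageType, Premium, Region}, which is not all of the attributes, so the left side is not a superkey — BCNF is violated.
Premium -> CoverageType determines the non-prime attribute {CoverageType} from a non-superkey — 3NF is violated.
Checking every proper subset of each key, none determines a non-prime attribute — 2NF is satisfied.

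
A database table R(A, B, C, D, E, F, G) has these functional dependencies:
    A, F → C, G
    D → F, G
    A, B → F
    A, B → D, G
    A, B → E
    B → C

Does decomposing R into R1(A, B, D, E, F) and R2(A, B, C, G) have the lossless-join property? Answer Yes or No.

Common attributes: {A, B}; their closure is {A, B, C, D, E, F, G}.
This includes all of R1, so the common attributes are a superkey of R1 — the join is lossless.

Yes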